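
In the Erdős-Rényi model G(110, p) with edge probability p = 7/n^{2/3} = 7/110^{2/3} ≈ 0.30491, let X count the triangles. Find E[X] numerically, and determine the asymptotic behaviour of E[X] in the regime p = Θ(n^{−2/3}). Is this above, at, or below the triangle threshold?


Number of potential triangles: C(110, 3) = 215820.
Each occurs with probability p³ ≈ (0.30491)³ ≈ 2.8347107e-02.
By linearity: E[X] = C(110, 3)·p³ ≈ 215820 · 2.8347107e-02 ≈ 6117.87273.
Since α = 2/3 < 1, p = c/n^{2/3} ≫ 1/n is above the triangle threshold p ~ 1/n. Asymptotically E[X] ~ (c³/6)·n^{3(1−α)} = (7³/6)·n^{1} → ∞; triangles are abundant w.h.p.

E[X] ≈ 6117.87273; in regime p = Θ(1/n^{2/3}) E[X] diverges (above the triangle threshold p ~ 1/n).


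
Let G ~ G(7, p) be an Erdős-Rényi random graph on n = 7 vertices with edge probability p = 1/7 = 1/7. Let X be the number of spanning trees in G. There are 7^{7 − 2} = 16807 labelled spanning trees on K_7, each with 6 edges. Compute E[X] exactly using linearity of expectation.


K_7 has 7^{7 − 2} = 16807 labelled spanning trees.
For each such spanning tree H, let X_H = 1 if all 6 edges of H are present in G. Then P[X_H = 1] = p^{6} = (1/7)^{6} = 1/117649.
By linearity: E[X] = Σ_H E[X_H] = 16807 · p^{6} = 16807 · 1/117649 = 1/7.
Numerically: E[X] ≈ 0.1429.

E[X] = 16807 · (1/7)^{6} = 1/7 ≈ 0.1429.


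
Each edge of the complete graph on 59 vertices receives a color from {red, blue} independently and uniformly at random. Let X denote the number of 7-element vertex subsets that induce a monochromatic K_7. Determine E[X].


Let X = Σ_S X_S over the C(59, 7) = 341149446 subsets S of size 7, where X_S = 1 if the K_7 on S is monochromatic.
For a fixed S, the K_7 on S has C(7, 2) = 21 edges. P[all 21 edges red] = (1/2)^21, and likewise for blue, so P[monochromatic] = 2·(1/2)^21 = 2^{1 − 21} = 1/1048576.
By linearity: E[X] = C(59, 7) · 2^{1 − 21} = 341149446 · 1/1048576 = 170574723/524288.
Numerically: E[X] ≈ 325.345465.

E[X] = C(59,7)·2^(1−C(7,2)) = 170574723/524288 ≈ 325.345465.


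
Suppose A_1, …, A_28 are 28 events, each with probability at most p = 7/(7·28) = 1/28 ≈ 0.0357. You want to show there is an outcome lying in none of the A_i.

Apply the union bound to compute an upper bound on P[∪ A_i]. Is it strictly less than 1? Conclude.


Union bound: P[∪_{i=1}^{28} A_i] ≤ Σ_i P[A_i] ≤ 28·p = 28·(1/28) = 1.
Numerically: 1 ≈ 1.0000.
Is 1 < 1? NO.
Since the bound 1 is ≥ 1, the union bound is uninformative here; it does NOT by itself certify existence.

28·p = 1 ≈ 1.0000; existence NOT certified by the union bound.


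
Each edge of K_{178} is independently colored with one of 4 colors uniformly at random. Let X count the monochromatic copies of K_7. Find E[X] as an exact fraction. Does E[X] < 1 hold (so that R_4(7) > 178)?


E[X] = C(178, 7) · 4^{1 − 21} = 996867063280 · 4^{−20} = 996867063280/1099511627776.
As a reduced fraction: E[X] = 62304191455/68719476736 ≈ 0.90665.
Is E[X] < 1? YES.
Since E[X] < 1, there exists a 4-coloring of K_{178} with no monochromatic K_7; hence R_4(7) > 178.

E[X] = 62304191455/68719476736 ≈ 0.90665; E[X] < 1, so R_4(7) > 178.


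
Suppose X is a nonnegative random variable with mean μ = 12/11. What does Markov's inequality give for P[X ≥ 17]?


μ = E[X] = 12/11, a = 17.
Markov: P[X ≥ 17] ≤ μ/a = (12/11)/17 = 12/187.
Numerically: ≈ 0.0642.
(Since a = 17 > μ = 1.0909, the bound 12/187 is < 1 and informative.)

P[X ≥ 17] ≤ 12/187 ≈ 0.0642.


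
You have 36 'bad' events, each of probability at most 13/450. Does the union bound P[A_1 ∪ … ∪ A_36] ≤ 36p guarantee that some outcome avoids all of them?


Union bound: P[∪_{i=1}^{36} A_i] ≤ Σ_i P[A_i] ≤ 36·p = 36·(13/450) = 26/25.
Numerically: 26/25 ≈ 1.0400000.
Is 26/25 < 1? NO.
Since the bound 26/25 is ≥ 1, the union bound is uninformative here; it does NOT by itself certify existence.

36·p = 26/25 ≈ 1.0400000; existence NOT certified by the union bound.


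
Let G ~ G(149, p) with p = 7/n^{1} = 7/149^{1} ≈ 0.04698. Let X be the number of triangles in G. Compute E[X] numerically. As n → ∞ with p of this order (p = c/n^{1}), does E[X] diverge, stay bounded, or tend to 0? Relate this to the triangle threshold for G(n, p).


Number of potential triangles: C(149, 3) = 540274.
Each occurs with probability p³ ≈ (0.04698)³ ≈ 1.036896e-04.
By linearity: E[X] = C(149, 3)·p³ ≈ 540274 · 1.036896e-04 ≈ 56.0208.
Here α = 1, so p = 7/n is exactly at the triangle threshold p ~ 1/n. Asymptotically E[X] → c³/6 = 7³/6 = 343/6 ≈ 57.1667, a bounded constant. In this regime the triangle count is asymptotically Poisson(c³/6).

E[X] ≈ 56.0208; in regime p = Θ(1/n^{1}) E[X] stays bounded (at the triangle threshold p ~ 1/n).


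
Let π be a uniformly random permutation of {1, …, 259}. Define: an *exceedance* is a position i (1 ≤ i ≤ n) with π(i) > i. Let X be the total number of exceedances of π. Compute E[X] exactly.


Write X = Σ_{i=1}^{259} X_i, where X_i = 1_{π(i) > i}.
For each fixed i, π(i) is uniform over {1, …, 259} (marginal of a uniform permutation), so P[π(i) > i] = (n − i)/n. Summing: Σ_{i=1}^{259} (n − i)/n = (0 + 1 + … + 258)/259 = 259(259 − 1)/(2·259) = (259 − 1)/2.
Hence E[X] = Σ_{i=1}^{259} (259 − i)/259 = 129 ≈ 129.000000.

E[X] = 129 = 129.000000.


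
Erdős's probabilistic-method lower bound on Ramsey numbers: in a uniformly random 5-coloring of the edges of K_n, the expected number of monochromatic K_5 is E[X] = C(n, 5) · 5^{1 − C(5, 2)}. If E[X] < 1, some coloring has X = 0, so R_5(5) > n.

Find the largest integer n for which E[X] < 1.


We need C(n, 5) · 5^{1 − 10} < 1, i.e. C(n, 5) < 5^{10 − 1} = 1953125.
Check values of n near the boundary:
  n = 43: C(43, 5) = 962598; 962598 < 1953125? YES
  n = 44: C(44, 5) = 1086008; 1086008 < 1953125? YES
  n = 45: C(45, 5) = 1221759; 1221759 < 1953125? YES
  n = 46: C(46, 5) = 1370754; 1370754 < 1953125? YES
  n = 47: C(47, 5) = 1533939; 1533939 < 1953125? YES
  n = 48: C(48, 5) = 1712304; 1712304 < 1953125? YES
  n = 49: C(49, 5) = 1906884; 1906884 < 1953125? YES
  n = 50: C(50, 5) = 2118760; 2118760 < 1953125? NO
  n = 51: C(51, 5) = 2349060; 2349060 < 1953125? NO
  n = 52: C(52, 5) = 2598960; 2598960 < 1953125? NO
The largest n with C(n, 5) < 1953125 is n = 49 (where E[X] = 1906884/1953125 ≈ 0.97632). Hence R_5(5) > 49, i.e. R_5(5) ≥ 50.

Largest n = 49; hence R_5(5) > 49.


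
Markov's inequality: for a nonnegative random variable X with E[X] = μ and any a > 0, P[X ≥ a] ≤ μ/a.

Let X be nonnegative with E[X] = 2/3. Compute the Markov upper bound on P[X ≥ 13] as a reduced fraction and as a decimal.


μ = E[X] = 2/3, a = 13.
Markov: P[X ≥ 13] ≤ μ/a = (2/3)/13 = 2/39.
Numerically: ≈ 0.0513.
(Since a = 13 > μ = 0.6667, the bound 2/39 is < 1 and informative.)

P[X ≥ 13] ≤ 2/39 ≈ 0.0513.


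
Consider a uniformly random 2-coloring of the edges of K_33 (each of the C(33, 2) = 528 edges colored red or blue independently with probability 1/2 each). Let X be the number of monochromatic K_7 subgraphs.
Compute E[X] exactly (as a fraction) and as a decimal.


Let X = Σ_S X_S over the C(33, 7) = 4272048 subsets S of size 7, where X_S = 1 if the K_7 on S is monochromatic.
For a fixed S, the K_7 on S has C(7, 2) = 21 edges. P[all 21 edges red] = (1/2)^21, and likewise for blue, so P[monochromatic] = 2·(1/2)^21 = 2^{1 − 21} = 1/1048576.
By linearity: E[X] = C(33, 7) · 2^{1 − 21} = 4272048 · 1/1048576 = 267003/65536.
Numerically: E[X] ≈ 4.07414.

E[X] = C(33,7)·2^(1−C(7,2)) = 267003/65536 ≈ 4.07414.


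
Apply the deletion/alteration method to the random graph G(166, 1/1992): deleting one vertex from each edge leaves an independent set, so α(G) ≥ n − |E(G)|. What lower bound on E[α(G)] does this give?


E[|E(G)|] = C(166, 2)·p = 13695 · (1/1992) = 55/8.
E[α(G)] ≥ n − E[|E(G)|] = 166 − 55/8 = 1273/8.
Numerically: ≈ 159.12500.
(This is only a lower bound; the true E[α(G)] may be larger.)

E[α(G)] ≥ 1273/8 ≈ 159.12500.


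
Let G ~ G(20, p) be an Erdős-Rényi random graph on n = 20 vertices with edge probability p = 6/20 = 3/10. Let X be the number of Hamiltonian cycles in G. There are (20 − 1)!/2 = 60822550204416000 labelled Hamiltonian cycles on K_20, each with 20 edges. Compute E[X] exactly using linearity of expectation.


K_20 has (20 − 1)!/2 = 60822550204416000 labelled Hamiltonian cycles.
For each such Hamiltonian cycle H, let X_H = 1 if all 20 edges of H are present in G. Then P[X_H = 1] = p^{20} = (3/10)^{20} = 3486784401/100000000000000000000.
By linearity: E[X] = Σ_H E[X_H] = 60822550204416000 · p^{20} = 60822550204416000 · 3486784401/100000000000000000000 = 51776152168407487821/24414062500000.
Numerically: E[X] ≈ 2.121e+06.

E[X] = 60822550204416000 · (3/10)^{20} = 51776152168407487821/24414062500000 ≈ 2.121e+06.


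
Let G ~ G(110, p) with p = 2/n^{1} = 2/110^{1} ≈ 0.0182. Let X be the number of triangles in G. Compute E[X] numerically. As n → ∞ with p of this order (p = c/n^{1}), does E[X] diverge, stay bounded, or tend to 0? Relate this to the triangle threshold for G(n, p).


Number of potential triangles: C(110, 3) = 215820.
Each occurs with probability p³ ≈ (0.0182)³ ≈ 6.01052e-06.
By linearity: E[X] = C(110, 3)·p³ ≈ 215820 · 6.01052e-06 ≈ 1.297.
Here α = 1, so p = 2/n is exactly at the triangle threshold p ~ 1/n. Asymptotically E[X] → c³/6 = 2³/6 = 4/3 ≈ 1.333, a bounded constant. In this regime the triangle count is asymptotically Poisson(c³/6).

E[X] ≈ 1.297; in regime p = Θ(1/n^{1}) E[X] stays bounded (at the triangle threshold p ~ 1/n).


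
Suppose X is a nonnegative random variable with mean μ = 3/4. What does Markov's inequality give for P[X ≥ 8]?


μ = E[X] = 3/4, a = 8.
Markov: P[X ≥ 8] ≤ μ/a = (3/4)/8 = 3/32.
Numerically: ≈ 0.093750.
(Since a = 8 > μ = 0.750000, the bound 3/32 is < 1 and informative.)

P[X ≥ 8] ≤ 3/32 ≈ 0.093750.


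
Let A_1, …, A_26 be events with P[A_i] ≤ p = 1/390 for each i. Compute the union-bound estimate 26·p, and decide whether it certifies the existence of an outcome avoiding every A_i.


Union bound: P[∪_{i=1}^{26} A_i] ≤ Σ_i P[A_i] ≤ 26·p = 26·(1/390) = 1/15.
Numerically: 1/15 ≈ 0.0666667.
Is 1/15 < 1? YES.
Since P[∪ A_i] ≤ 1/15 < 1, the complement has P[∩ A_i^c] ≥ 1 − 1/15 = 14/15 > 0, so some outcome avoids every A_i.

26·p = 1/15 ≈ 0.0666667; existence CERTIFIED by the union bound.


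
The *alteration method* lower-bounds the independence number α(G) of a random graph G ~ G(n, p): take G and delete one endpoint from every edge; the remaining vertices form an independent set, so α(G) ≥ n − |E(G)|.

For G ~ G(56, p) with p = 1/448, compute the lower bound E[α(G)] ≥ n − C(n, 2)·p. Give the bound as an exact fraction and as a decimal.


E[|E(G)|] = C(56, 2)·p = 1540 · (1/448) = 55/16.
E[α(G)] ≥ n − E[|E(G)|] = 56 − 55/16 = 841/16.
Numerically: ≈ 52.56250.
(This is only a lower bound; the true E[α(G)] may be larger.)

E[α(G)] ≥ 841/16 ≈ 52.56250.


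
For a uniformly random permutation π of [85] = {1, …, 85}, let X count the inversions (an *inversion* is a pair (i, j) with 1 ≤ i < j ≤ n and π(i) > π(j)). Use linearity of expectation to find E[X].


Write X = Σ X_I over the C(85, 2) = 3570 pairs i < j, with X_I the indicator of one inversion.
There are 3570 indicators.
For each fixed pair i < j, the values π(i) and π(j) are two distinct elements of {1, …, 85} in uniformly random order; by symmetry P[π(i) > π(j)] = 1/2.
By linearity: E[X] = 3570 · (1/2) = C(85, 2) · (1/2) = 3570/2 = 1785 ≈ 1785.000.

E[X] = 1785 = 1785.000.


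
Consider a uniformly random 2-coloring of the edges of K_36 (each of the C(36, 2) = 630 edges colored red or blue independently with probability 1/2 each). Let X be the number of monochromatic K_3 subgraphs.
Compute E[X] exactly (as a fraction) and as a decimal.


Let X = Σ_S X_S over the C(36, 3) = 7140 subsets S of size 3, where X_S = 1 if the K_3 on S is monochromatic.
For a fixed S, the K_3 on S has C(3, 2) = 3 edges. P[all 3 edges red] = (1/2)^3, and likewise for blue, so P[monochromatic] = 2·(1/2)^3 = 2^{1 − 3} = 1/4.
By linearity: E[X] = C(36, 3) · 2^{1 − 3} = 7140 · 1/4 = 1785.
Numerically: E[X] ≈ 1785.00000.

E[X] = C(36,3)·2^(1−C(3,2)) = 1785 ≈ 1785.00000.


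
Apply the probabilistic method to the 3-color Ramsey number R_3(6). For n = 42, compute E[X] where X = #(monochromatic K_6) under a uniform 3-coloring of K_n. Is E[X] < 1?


E[X] = C(42, 6) · 3^{1 − 15} = 5245786 · 3^{−14} = 5245786/4782969.
As a reduced fraction: E[X] = 5245786/4782969 ≈ 1.097.
Is E[X] < 1? NO.
Since E[X] ≥ 1, the first-moment bound is inconclusive at n = 42; it does NOT by itself certify R_3(6) > 42.

E[X] = 5245786/4782969 ≈ 1.097; E[X] ≥ 1; first-moment method inconclusive here.


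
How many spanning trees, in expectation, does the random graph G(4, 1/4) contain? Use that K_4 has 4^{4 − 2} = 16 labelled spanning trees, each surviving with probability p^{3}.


K_4 has 4^{4 − 2} = 16 labelled spanning trees.
For each such spanning tree H, let X_H = 1 if all 3 edges of H are present in G. Then P[X_H = 1] = p^{3} = (1/4)^{3} = 1/64.
By linearity: E[X] = Σ_H E[X_H] = 16 · p^{3} = 16 · 1/64 = 1/4.
Numerically: E[X] ≈ 0.25.

E[X] = 16 · (1/4)^{3} = 1/4 ≈ 0.25.


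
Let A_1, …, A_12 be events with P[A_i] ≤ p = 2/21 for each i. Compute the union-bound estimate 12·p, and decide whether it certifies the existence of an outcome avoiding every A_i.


Union bound: P[∪_{i=1}^{12} A_i] ≤ Σ_i P[A_i] ≤ 12·p = 12·(2/21) = 8/7.
Numerically: 8/7 ≈ 1.143.
Is 8/7 < 1? NO.
Since the bound 8/7 is ≥ 1, the union bound is uninformative here; it does NOT by itself certify existence.

12·p = 8/7 ≈ 1.143; existence NOT certified by the union bound.


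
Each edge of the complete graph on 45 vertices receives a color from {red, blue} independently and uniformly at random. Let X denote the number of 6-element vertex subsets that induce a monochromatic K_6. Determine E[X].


Let X = Σ_S X_S over the C(45, 6) = 8145060 subsets S of size 6, where X_S = 1 if the K_6 on S is monochromatic.
For a fixed S, the K_6 on S has C(6, 2) = 15 edges. P[all 15 edges red] = (1/2)^15, and likewise for blue, so P[monochromatic] = 2·(1/2)^15 = 2^{1 − 15} = 1/16384.
By linearity of expectation: E[X] = C(45, 6) · 2^{1 − 15} = 8145060 · 1/16384 = 2036265/4096.
Numerically: E[X] ≈ 497.1350.

E[X] = C(45,6)·2^(1−C(6,2)) = 2036265/4096 ≈ 497.1350.


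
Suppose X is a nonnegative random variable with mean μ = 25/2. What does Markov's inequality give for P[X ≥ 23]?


μ = E[X] = 25/2, a = 23.
Markov: P[X ≥ 23] ≤ μ/a = (25/2)/23 = 25/46.
Numerically: ≈ 0.543.
(Since a = 23 > μ = 12.500, the bound 25/46 is < 1 and informative.)

P[X ≥ 23] ≤ 25/46 ≈ 0.543.


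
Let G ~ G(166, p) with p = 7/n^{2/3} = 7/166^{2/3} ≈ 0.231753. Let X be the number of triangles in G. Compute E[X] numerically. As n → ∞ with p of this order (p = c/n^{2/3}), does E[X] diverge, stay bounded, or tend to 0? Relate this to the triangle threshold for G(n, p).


Number of potential triangles: C(166, 3) = 748660.
Each occurs with probability p³ ≈ (0.231753)³ ≈ 1.24473799e-02.
By linearity: E[X] = C(166, 3)·p³ ≈ 748660 · 1.24473799e-02 ≈ 9318.855422.
Since α = 2/3 < 1, p = c/n^{2/3} ≫ 1/n is above the triangle threshold p ~ 1/n. Asymptotically E[X] ~ (c³/6)·n^{3(1−α)} = (7³/6)·n^{1} → ∞; triangles are abundant w.h.p.

E[X] ≈ 9318.855422; in regime p = Θ(1/n^{2/3}) E[X] diverges (above the triangle threshold p ~ 1/n).


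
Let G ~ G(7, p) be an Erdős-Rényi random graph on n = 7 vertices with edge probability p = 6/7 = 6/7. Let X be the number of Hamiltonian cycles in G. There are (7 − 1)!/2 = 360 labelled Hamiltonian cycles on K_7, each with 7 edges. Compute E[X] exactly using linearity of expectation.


K_7 has (7 − 1)!/2 = 360 labelled Hamiltonian cycles.
For each such Hamiltonian cycle H, let X_H = 1 if all 7 edges of H are present in G. Then P[X_H = 1] = p^{7} = (6/7)^{7} = 279936/823543.
By linearity: E[X] = Σ_H E[X_H] = 360 · p^{7} = 360 · 279936/823543 = 100776960/823543.
Numerically: E[X] ≈ 122.4.

E[X] = 360 · (6/7)^{7} = 100776960/823543 ≈ 122.4.


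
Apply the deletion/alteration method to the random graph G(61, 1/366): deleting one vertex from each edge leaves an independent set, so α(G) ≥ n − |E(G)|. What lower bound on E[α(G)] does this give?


E[|E(G)|] = C(61, 2)·p = 1830 · (1/366) = 5.
E[α(G)] ≥ n − E[|E(G)|] = 61 − 5 = 56.
Numerically: ≈ 56.00000.
(This is only a lower bound; the true E[α(G)] may be larger.)

E[α(G)] ≥ 56 ≈ 56.00000.


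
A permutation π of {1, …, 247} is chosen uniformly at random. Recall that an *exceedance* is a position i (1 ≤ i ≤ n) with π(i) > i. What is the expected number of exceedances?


Write X = Σ_{i=1}^{247} X_i, where X_i = 1_{π(i) > i}.
For each fixed i, π(i) is uniform over {1, …, 247} (marginal of a uniform permutation), so P[π(i) > i] = (n − i)/n. Summing: Σ_{i=1}^{247} (n − i)/n = (0 + 1 + … + 246)/247 = 247(247 − 1)/(2·247) = (247 − 1)/2.
Hence E[X] = Σ_{i=1}^{247} (247 − i)/247 = 123 ≈ 123.000000.

E[X] = 123 = 123.000000.


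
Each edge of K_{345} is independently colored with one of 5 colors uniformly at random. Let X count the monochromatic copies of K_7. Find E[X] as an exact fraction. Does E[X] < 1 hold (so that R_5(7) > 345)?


E[X] = C(345, 7) · 5^{1 − 21} = 108567596033820 · 5^{−20} = 108567596033820/95367431640625.
As a reduced fraction: E[X] = 21713519206764/19073486328125 ≈ 1.13841.
Is E[X] < 1? NO.
Since E[X] ≥ 1, the first-moment bound is inconclusive at n = 345; it does NOT by itself certify R_5(7) > 345.

E[X] = 21713519206764/19073486328125 ≈ 1.13841; E[X] ≥ 1; first-moment method inconclusive here.


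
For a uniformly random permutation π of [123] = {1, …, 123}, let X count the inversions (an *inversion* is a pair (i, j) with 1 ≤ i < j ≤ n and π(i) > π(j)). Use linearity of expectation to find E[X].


Write X = Σ X_I over the C(123, 2) = 7503 pairs i < j, with X_I the indicator of one inversion.
There are 7503 indicators.
For each fixed pair i < j, the values π(i) and π(j) are two distinct elements of {1, …, 123} in uniformly random order; by symmetry P[π(i) > π(j)] = 1/2.
By linearity: E[X] = 7503 · (1/2) = C(123, 2) · (1/2) = 7503/2 = 7503/2 ≈ 3751.500000.

E[X] = 7503/2 = 3751.500000.


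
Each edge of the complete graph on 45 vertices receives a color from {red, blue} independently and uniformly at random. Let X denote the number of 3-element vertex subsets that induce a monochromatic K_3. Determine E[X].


Let X = Σ_S X_S over the C(45, 3) = 14190 subsets S of size 3, where X_S = 1 if the K_3 on S is monochromatic.
For a fixed S, the K_3 on S has C(3, 2) = 3 edges. P[all 3 edges red] = (1/2)^3, and likewise for blue, so P[monochromatic] = 2·(1/2)^3 = 2^{1 − 3} = 1/4.
By linearity: E[X] = C(45, 3) · 2^{1 − 3} = 14190 · 1/4 = 7095/2.
Numerically: E[X] ≈ 3547.50000.

E[X] = C(45,3)·2^(1−C(3,2)) = 7095/2 ≈ 3547.50000.


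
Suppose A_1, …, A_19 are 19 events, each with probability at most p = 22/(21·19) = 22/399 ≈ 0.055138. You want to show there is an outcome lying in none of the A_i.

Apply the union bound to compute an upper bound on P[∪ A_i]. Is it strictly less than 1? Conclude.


Union bound: P[∪_{i=1}^{19} A_i] ≤ Σ_i P[A_i] ≤ 19·p = 19·(22/399) = 22/21.
Numerically: 22/21 ≈ 1.047619.
Is 22/21 < 1? NO.
Since the bound 22/21 is ≥ 1, the union bound is uninformative here; it does NOT by itself certify existence.

19·p = 22/21 ≈ 1.047619; existence NOT certified by the union bound.


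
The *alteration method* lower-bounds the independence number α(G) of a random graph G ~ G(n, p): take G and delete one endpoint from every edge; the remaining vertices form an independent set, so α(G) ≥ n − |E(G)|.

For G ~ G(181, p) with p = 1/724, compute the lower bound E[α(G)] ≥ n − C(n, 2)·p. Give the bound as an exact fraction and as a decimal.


E[|E(G)|] = C(181, 2)·p = 16290 · (1/724) = 45/2.
E[α(G)] ≥ n − E[|E(G)|] = 181 − 45/2 = 317/2.
Numerically: ≈ 158.500.
(This is only a lower bound; the true E[α(G)] may be larger.)

E[α(G)] ≥ 317/2 ≈ 158.500.


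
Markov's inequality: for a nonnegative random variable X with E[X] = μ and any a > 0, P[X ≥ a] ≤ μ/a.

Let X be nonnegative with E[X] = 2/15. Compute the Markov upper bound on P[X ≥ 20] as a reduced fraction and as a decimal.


μ = E[X] = 2/15, a = 20.
Markov: P[X ≥ 20] ≤ μ/a = (2/15)/20 = 1/150.
Numerically: ≈ 0.007.
(Since a = 20 > μ = 0.133, the bound 1/150 is < 1 and informative.)

P[X ≥ 20] ≤ 1/150 ≈ 0.007.


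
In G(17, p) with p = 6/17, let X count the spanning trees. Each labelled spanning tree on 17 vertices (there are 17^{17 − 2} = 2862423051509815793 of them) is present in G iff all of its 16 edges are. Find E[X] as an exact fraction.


K_17 has 17^{17 − 2} = 2862423051509815793 labelled spanning trees.
For each such spanning tree H, let X_H = 1 if all 16 edges of H are present in G. Then P[X_H = 1] = p^{16} = (6/17)^{16} = 2821109907456/48661191875666868481.
By linearity of expectation: E[X] = Σ_H E[X_H] = 2862423051509815793 · p^{16} = 2862423051509815793 · 2821109907456/48661191875666868481 = 2821109907456/17.
Numerically: E[X] ≈ 1.6595e+11.

E[X] = 2862423051509815793 · (6/17)^{16} = 2821109907456/17 ≈ 1.6595e+11.


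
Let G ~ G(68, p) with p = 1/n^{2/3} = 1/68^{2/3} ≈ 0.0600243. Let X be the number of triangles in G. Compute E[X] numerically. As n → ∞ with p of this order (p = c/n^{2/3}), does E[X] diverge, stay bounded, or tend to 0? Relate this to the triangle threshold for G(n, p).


Number of potential triangles: C(68, 3) = 50116.
Each occurs with probability p³ ≈ (0.0600243)³ ≈ 2.16262976e-04.
By linearity: E[X] = C(68, 3)·p³ ≈ 50116 · 2.16262976e-04 ≈ 10.838235.
Since α = 2/3 < 1, p = c/n^{2/3} ≫ 1/n is above the triangle threshold p ~ 1/n. Asymptotically E[X] ~ (c³/6)·n^{3(1−α)} = (1³/6)·n^{1} → ∞; triangles are abundant w.h.p.

E[X] ≈ 10.838235; in regime p = Θ(1/n^{2/3}) E[X] diverges (above the triangle threshold p ~ 1/n).


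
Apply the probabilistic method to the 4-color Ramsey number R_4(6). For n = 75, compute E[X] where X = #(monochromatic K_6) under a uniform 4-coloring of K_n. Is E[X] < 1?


E[X] = C(75, 6) · 4^{1 − 15} = 201359550 · 4^{−14} = 201359550/268435456.
As a reduced fraction: E[X] = 100679775/134217728 ≈ 0.750.
Is E[X] < 1? YES.
Since E[X] < 1, there exists a 4-coloring of K_{75} with no monochromatic K_6; hence R_4(6) > 75.

E[X] = 100679775/134217728 ≈ 0.750; E[X] < 1, so R_4(6) > 75.


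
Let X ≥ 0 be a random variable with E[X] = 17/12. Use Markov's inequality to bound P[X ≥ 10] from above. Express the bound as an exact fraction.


μ = E[X] = 17/12, a = 10.
Markov: P[X ≥ 10] ≤ μ/a = (17/12)/10 = 17/120.
Numerically: ≈ 0.1417.
(Since a = 10 > μ = 1.4167, the bound 17/120 is < 1 and informative.)

P[X ≥ 10] ≤ 17/120 ≈ 0.1417.


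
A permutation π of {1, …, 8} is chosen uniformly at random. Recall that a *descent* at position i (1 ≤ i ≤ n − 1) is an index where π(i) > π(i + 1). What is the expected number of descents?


Write X = Σ X_I over i = 1, …, 7, with X_I the indicator of one descent.
There are 7 indicators.
For each fixed i, the pair (π(i), π(i+1)) is a uniformly random ordered pair of distinct values from {1, …, 8}; by symmetry P[π(i) > π(i+1)] = 1/2.
By linearity: E[X] = 7 · (1/2) = (8 − 1) · (1/2) = 7/2 ≈ 3.500.

E[X] = 7/2 = 3.500.


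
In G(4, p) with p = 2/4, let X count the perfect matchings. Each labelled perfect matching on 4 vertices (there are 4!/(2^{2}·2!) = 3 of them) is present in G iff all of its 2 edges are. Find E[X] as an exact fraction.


K_4 has 4!/(2^{2}·2!) = 3 labelled perfect matchings.
For each such perfect matching H, let X_H = 1 if all 2 edges of H are present in G. Then P[X_H = 1] = p^{2} = (1/2)^{2} = 1/4.
By linearity: E[X] = Σ_H E[X_H] = 3 · p^{2} = 3 · 1/4 = 3/4.
Numerically: E[X] ≈ 0.75.

E[X] = 3 · (1/2)^{2} = 3/4 ≈ 0.75.


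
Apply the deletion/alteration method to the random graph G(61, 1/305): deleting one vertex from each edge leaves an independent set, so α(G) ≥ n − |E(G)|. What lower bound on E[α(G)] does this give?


E[|E(G)|] = C(61, 2)·p = 1830 · (1/305) = 6.
E[α(G)] ≥ n − E[|E(G)|] = 61 − 6 = 55.
Numerically: ≈ 55.000.
(This is only a lower bound; the true E[α(G)] may be larger.)

E[α(G)] ≥ 55 ≈ 55.000.


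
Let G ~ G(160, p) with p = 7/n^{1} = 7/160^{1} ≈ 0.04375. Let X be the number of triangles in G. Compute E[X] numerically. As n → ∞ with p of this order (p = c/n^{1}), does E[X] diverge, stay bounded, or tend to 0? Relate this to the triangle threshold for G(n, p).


Number of potential triangles: C(160, 3) = 669920.
Each occurs with probability p³ ≈ (0.04375)³ ≈ 8.374023e-05.
By linearity: E[X] = C(160, 3)·p³ ≈ 669920 · 8.374023e-05 ≈ 56.0993.
Here α = 1, so p = 7/n is exactly at the triangle threshold p ~ 1/n. Asymptotically E[X] → c³/6 = 7³/6 = 343/6 ≈ 57.1667, a bounded constant. In this regime the triangle count is asymptotically Poisson(c³/6).

E[X] ≈ 56.0993; in regime p = Θ(1/n^{1}) E[X] stays bounded (at the triangle threshold p ~ 1/n).


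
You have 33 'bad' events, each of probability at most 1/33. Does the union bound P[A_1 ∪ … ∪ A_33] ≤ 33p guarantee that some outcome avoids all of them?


Union bound: P[∪_{i=1}^{33} A_i] ≤ Σ_i P[A_i] ≤ 33·p = 33·(1/33) = 1.
Numerically: 1 ≈ 1.0000.
Is 1 < 1? NO.
Since the bound 1 is ≥ 1, the union bound is uninformative here; it does NOT by itself certify existence.

33·p = 1 ≈ 1.0000; existence NOT certified by the union bound.


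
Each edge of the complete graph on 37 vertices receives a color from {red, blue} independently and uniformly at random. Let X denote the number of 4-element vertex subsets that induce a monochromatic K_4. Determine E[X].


Let X = Σ_S X_S over the C(37, 4) = 66045 subsets S of size 4, where X_S = 1 if the K_4 on S is monochromatic.
For a fixed S, the K_4 on S has C(4, 2) = 6 edges. P[all 6 edges red] = (1/2)^6, and likewise for blue, so P[monochromatic] = 2·(1/2)^6 = 2^{1 − 6} = 1/32.
Summing: E[X] = C(37, 4) · 2^{1 − 6} = 66045 · 1/32 = 66045/32.
Numerically: E[X] ≈ 2063.9062.

E[X] = C(37,4)·2^(1−C(4,2)) = 66045/32 ≈ 2063.9062.


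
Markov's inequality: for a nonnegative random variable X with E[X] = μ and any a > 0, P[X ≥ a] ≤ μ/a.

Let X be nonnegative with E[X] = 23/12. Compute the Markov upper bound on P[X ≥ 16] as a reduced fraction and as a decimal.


μ = E[X] = 23/12, a = 16.
Markov: P[X ≥ 16] ≤ μ/a = (23/12)/16 = 23/192.
Numerically: ≈ 0.11979.
(Since a = 16 > μ = 1.91667, the bound 23/192 is < 1 and informative.)

P[X ≥ 16] ≤ 23/192 ≈ 0.11979.


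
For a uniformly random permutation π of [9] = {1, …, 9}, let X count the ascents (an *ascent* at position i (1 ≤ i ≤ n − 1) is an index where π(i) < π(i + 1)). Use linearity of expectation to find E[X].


Write X = Σ X_I over i = 1, …, 8, with X_I the indicator of one ascent.
There are 8 indicators.
For each fixed i, the pair (π(i), π(i+1)) is a uniformly random ordered pair of distinct values from {1, …, 9}; by symmetry P[π(i) < π(i+1)] = 1/2.
By linearity: E[X] = 8 · (1/2) = (9 − 1) · (1/2) = 4 ≈ 4.000.

E[X] = 4 = 4.000.


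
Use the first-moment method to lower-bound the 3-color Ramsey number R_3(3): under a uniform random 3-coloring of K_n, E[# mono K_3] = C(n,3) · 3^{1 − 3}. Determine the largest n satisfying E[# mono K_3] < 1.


We need C(n, 3) · 3^{1 − 3} < 1, i.e. C(n, 3) < 3^{3 − 1} = 9.
Check values of n near the boundary:
  n = 3: C(3, 3) = 1; 1 < 9? YES
  n = 4: C(4, 3) = 4; 4 < 9? YES
  n = 5: C(5, 3) = 10; 10 < 9? NO
  n = 6: C(6, 3) = 20; 20 < 9? NO
The largest n with C(n, 3) < 9 is n = 4 (where E[X] = 4/9 ≈ 0.444). Hence R_3(3) > 4, i.e. R_3(3) ≥ 5.

Largest n = 4; hence R_3(3) > 4.


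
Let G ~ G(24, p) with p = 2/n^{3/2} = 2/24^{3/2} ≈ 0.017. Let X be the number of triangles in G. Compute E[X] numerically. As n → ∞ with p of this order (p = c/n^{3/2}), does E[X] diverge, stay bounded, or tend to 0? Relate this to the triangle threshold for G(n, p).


Number of potential triangles: C(24, 3) = 2024.
Each occurs with probability p³ ≈ (0.017)³ ≈ 4.92197e-06.
By linearity: E[X] = C(24, 3)·p³ ≈ 2024 · 4.92197e-06 ≈ 0.010.
Since α = 3/2 > 1, p = c/n^{3/2} = o(1/n) is below the triangle threshold p ~ 1/n. Asymptotically E[X] ~ (c³/6)·n^{3(1−α)} = (2³/6)·n^{-1.5} → 0, so by Markov's inequality G has no triangles w.h.p.

E[X] ≈ 0.010; in regime p = Θ(1/n^{3/2}) E[X] tends to 0 (below the triangle threshold p ~ 1/n).


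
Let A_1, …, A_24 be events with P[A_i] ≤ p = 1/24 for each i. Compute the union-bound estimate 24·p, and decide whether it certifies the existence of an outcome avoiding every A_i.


Union bound: P[∪_{i=1}^{24} A_i] ≤ Σ_i P[A_i] ≤ 24·p = 24·(1/24) = 1.
Numerically: 1 ≈ 1.00000.
Is 1 < 1? NO.
Since the bound 1 is ≥ 1, the union bound is uninformative here; it does NOT by itself certify existence.

24·p = 1 ≈ 1.00000; existence NOT certified by the union bound.


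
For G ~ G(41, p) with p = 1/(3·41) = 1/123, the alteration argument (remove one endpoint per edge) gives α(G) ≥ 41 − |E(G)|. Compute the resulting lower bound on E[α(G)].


E[|E(G)|] = C(41, 2)·p = 820 · (1/123) = 20/3.
E[α(G)] ≥ n − E[|E(G)|] = 41 − 20/3 = 103/3.
Numerically: ≈ 34.333333.
(This is only a lower bound; the true E[α(G)] may be larger.)

E[α(G)] ≥ 103/3 ≈ 34.333333.


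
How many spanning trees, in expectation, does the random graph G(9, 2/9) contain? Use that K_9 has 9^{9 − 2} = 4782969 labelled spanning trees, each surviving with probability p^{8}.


K_9 has 9^{9 − 2} = 4782969 labelled spanning trees.
For each such spanning tree H, let X_H = 1 if all 8 edges of H are present in G. Then P[X_H = 1] = p^{8} = (2/9)^{8} = 256/43046721.
By linearity of expectation: E[X] = Σ_H E[X_H] = 4782969 · p^{8} = 4782969 · 256/43046721 = 256/9.
Numerically: E[X] ≈ 28.444.

E[X] = 4782969 · (2/9)^{8} = 256/9 ≈ 28.444.


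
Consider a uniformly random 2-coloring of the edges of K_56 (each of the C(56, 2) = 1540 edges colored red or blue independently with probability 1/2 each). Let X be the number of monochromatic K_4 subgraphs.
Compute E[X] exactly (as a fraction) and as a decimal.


Let X = Σ_S X_S over the C(56, 4) = 367290 subsets S of size 4, where X_S = 1 if the K_4 on S is monochromatic.
For a fixed S, the K_4 on S has C(4, 2) = 6 edges. P[all 6 edges red] = (1/2)^6, and likewise for blue, so P[monochromatic] = 2·(1/2)^6 = 2^{1 − 6} = 1/32.
By linearity of expectation: E[X] = C(56, 4) · 2^{1 − 6} = 367290 · 1/32 = 183645/16.
Numerically: E[X] ≈ 11477.812500.

E[X] = C(56,4)·2^(1−C(4,2)) = 183645/16 ≈ 11477.812500.


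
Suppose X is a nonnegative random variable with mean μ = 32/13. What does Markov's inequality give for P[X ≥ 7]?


μ = E[X] = 32/13, a = 7.
Markov: P[X ≥ 7] ≤ μ/a = (32/13)/7 = 32/91.
Numerically: ≈ 0.3516.
(Since a = 7 > μ = 2.4615, the bound 32/91 is < 1 and informative.)

P[X ≥ 7] ≤ 32/91 ≈ 0.3516.


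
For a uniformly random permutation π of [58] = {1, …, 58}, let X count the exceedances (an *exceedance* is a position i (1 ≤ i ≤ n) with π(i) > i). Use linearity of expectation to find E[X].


Write X = Σ_{i=1}^{58} X_i, where X_i = 1_{π(i) > i}.
For each fixed i, π(i) is uniform over {1, …, 58} (marginal of a uniform permutation), so P[π(i) > i] = (n − i)/n. Summing: Σ_{i=1}^{58} (n − i)/n = (0 + 1 + … + 57)/58 = 58(58 − 1)/(2·58) = (58 − 1)/2.
Hence E[X] = Σ_{i=1}^{58} (58 − i)/58 = 57/2 ≈ 28.500000.

E[X] = 57/2 = 28.500000.


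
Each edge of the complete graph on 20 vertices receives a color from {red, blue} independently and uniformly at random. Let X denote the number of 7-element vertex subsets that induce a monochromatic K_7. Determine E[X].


Let X = Σ_S X_S over the C(20, 7) = 77520 subsets S of size 7, where X_S = 1 if the K_7 on S is monochromatic.
For a fixed S, the K_7 on S has C(7, 2) = 21 edges. P[all 21 edges red] = (1/2)^21, and likewise for blue, so P[monochromatic] = 2·(1/2)^21 = 2^{1 − 21} = 1/1048576.
By linearity of expectation: E[X] = C(20, 7) · 2^{1 − 21} = 77520 · 1/1048576 = 4845/65536.
Numerically: E[X] ≈ 0.073929.

E[X] = C(20,7)·2^(1−C(7,2)) = 4845/65536 ≈ 0.073929.


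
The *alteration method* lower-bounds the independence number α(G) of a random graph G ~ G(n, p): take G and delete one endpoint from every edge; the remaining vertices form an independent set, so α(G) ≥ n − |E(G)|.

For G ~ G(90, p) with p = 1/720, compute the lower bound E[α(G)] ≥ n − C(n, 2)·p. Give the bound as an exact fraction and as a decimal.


E[|E(G)|] = C(90, 2)·p = 4005 · (1/720) = 89/16.
E[α(G)] ≥ n − E[|E(G)|] = 90 − 89/16 = 1351/16.
Numerically: ≈ 84.4375.
(This is only a lower bound; the true E[α(G)] may be larger.)

E[α(G)] ≥ 1351/16 ≈ 84.4375.


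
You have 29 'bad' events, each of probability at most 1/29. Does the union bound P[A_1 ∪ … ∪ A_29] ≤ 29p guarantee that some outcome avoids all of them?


Union bound: P[∪_{i=1}^{29} A_i] ≤ Σ_i P[A_i] ≤ 29·p = 29·(1/29) = 1.
Numerically: 1 ≈ 1.00000.
Is 1 < 1? NO.
Since the bound 1 is ≥ 1, the union bound is uninformative here; it does NOT by itself certify existence.

29·p = 1 ≈ 1.00000; existence NOT certified by the union bound.


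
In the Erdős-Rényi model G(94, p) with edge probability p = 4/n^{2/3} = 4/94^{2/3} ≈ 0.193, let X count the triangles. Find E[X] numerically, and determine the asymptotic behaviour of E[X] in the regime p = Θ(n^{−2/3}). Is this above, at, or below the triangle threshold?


Number of potential triangles: C(94, 3) = 134044.
Each occurs with probability p³ ≈ (0.193)³ ≈ 7.24310e-03.
By linearity: E[X] = C(94, 3)·p³ ≈ 134044 · 7.24310e-03 ≈ 970.894.
Since α = 2/3 < 1, p = c/n^{2/3} ≫ 1/n is above the triangle threshold p ~ 1/n. Asymptotically E[X] ~ (c³/6)·n^{3(1−α)} = (4³/6)·n^{1} → ∞; triangles are abundant w.h.p.

E[X] ≈ 970.894; in regime p = Θ(1/n^{2/3}) E[X] diverges (above the triangle threshold p ~ 1/n).


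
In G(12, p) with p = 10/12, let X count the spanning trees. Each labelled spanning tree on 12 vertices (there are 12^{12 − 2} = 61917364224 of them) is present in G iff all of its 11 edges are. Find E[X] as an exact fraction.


K_12 has 12^{12 − 2} = 61917364224 labelled spanning trees.
For each such spanning tree H, let X_H = 1 if all 11 edges of H are present in G. Then P[X_H = 1] = p^{11} = (5/6)^{11} = 48828125/362797056.
Summing the indicators: E[X] = Σ_H E[X_H] = 61917364224 · p^{11} = 61917364224 · 48828125/362797056 = 25000000000/3.
Numerically: E[X] ≈ 8.33e+09.

E[X] = 61917364224 · (5/6)^{11} = 25000000000/3 ≈ 8.33e+09.


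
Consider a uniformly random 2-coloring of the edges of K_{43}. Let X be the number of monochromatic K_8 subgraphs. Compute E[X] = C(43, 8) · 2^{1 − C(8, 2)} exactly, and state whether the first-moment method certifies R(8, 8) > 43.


E[X] = C(43, 8) · 2^{1 − 28} = 145008513 · 2^{−27} = 145008513/134217728.
As a reduced fraction: E[X] = 145008513/134217728 ≈ 1.0804.
Is E[X] < 1? NO.
Since E[X] ≥ 1, the first-moment bound is inconclusive at n = 43; it does NOT by itself certify R(8, 8) > 43.

E[X] = 145008513/134217728 ≈ 1.0804; E[X] ≥ 1; first-moment method inconclusive here.


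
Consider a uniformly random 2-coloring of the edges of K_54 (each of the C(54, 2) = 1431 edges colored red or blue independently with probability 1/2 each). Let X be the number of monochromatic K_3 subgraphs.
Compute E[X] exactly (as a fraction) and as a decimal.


Let X = Σ_S X_S over the C(54, 3) = 24804 subsets S of size 3, where X_S = 1 if the K_3 on S is monochromatic.
For a fixed S, the K_3 on S has C(3, 2) = 3 edges. P[all 3 edges red] = (1/2)^3, and likewise for blue, so P[monochromatic] = 2·(1/2)^3 = 2^{1 − 3} = 1/4.
Summing: E[X] = C(54, 3) · 2^{1 − 3} = 24804 · 1/4 = 6201.
Numerically: E[X] ≈ 6201.000.

E[X] = C(54,3)·2^(1−C(3,2)) = 6201 ≈ 6201.000.


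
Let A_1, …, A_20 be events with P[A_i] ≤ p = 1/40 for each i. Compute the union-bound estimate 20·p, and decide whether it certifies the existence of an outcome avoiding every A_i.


Union bound: P[∪_{i=1}^{20} A_i] ≤ Σ_i P[A_i] ≤ 20·p = 20·(1/40) = 1/2.
Numerically: 1/2 ≈ 0.50000.
Is 1/2 < 1? YES.
Since P[∪ A_i] ≤ 1/2 < 1, the complement has P[∩ A_i^c] ≥ 1 − 1/2 = 1/2 > 0, so some outcome avoids every A_i.

20·p = 1/2 ≈ 0.50000; existence CERTIFIED by the union bound.


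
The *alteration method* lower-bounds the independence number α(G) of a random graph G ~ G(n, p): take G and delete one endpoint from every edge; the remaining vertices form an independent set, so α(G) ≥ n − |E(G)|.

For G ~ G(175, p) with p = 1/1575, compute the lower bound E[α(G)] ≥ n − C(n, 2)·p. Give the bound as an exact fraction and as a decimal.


E[|E(G)|] = C(175, 2)·p = 15225 · (1/1575) = 29/3.
E[α(G)] ≥ n − E[|E(G)|] = 175 − 29/3 = 496/3.
Numerically: ≈ 165.333.
(This is only a lower bound; the true E[α(G)] may be larger.)

E[α(G)] ≥ 496/3 ≈ 165.333.


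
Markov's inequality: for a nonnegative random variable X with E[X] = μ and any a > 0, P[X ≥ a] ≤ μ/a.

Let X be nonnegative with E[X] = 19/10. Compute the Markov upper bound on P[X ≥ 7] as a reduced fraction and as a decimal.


μ = E[X] = 19/10, a = 7.
Markov: P[X ≥ 7] ≤ μ/a = (19/10)/7 = 19/70.
Numerically: ≈ 0.271.
(Since a = 7 > μ = 1.900, the bound 19/70 is < 1 and informative.)

P[X ≥ 7] ≤ 19/70 ≈ 0.271.


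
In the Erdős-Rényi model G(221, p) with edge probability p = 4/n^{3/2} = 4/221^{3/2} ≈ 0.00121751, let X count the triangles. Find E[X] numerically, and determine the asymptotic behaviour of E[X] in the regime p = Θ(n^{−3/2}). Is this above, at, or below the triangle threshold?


Number of potential triangles: C(221, 3) = 1774630.
Each occurs with probability p³ ≈ (0.00121751)³ ≈ 1.80474041e-09.
By linearity: E[X] = C(221, 3)·p³ ≈ 1774630 · 1.80474041e-09 ≈ 0.003203.
Since α = 3/2 > 1, p = c/n^{3/2} = o(1/n) is below the triangle threshold p ~ 1/n. Asymptotically E[X] ~ (c³/6)·n^{3(1−α)} = (4³/6)·n^{-1.5} → 0, so by Markov's inequality G has no triangles w.h.p.

E[X] ≈ 0.003203; in regime p = Θ(1/n^{3/2}) E[X] tends to 0 (below the triangle threshold p ~ 1/n).


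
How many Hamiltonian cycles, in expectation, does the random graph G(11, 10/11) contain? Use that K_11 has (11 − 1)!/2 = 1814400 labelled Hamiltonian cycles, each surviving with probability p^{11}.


K_11 has (11 − 1)!/2 = 1814400 labelled Hamiltonian cycles.
For each such Hamiltonian cycle H, let X_H = 1 if all 11 edges of H are present in G. Then P[X_H = 1] = p^{11} = (10/11)^{11} = 100000000000/285311670611.
By linearity of expectation: E[X] = Σ_H E[X_H] = 1814400 · p^{11} = 1814400 · 100000000000/285311670611 = 181440000000000000/285311670611.
Numerically: E[X] ≈ 6.3594e+05.

E[X] = 1814400 · (10/11)^{11} = 181440000000000000/285311670611 ≈ 6.3594e+05.


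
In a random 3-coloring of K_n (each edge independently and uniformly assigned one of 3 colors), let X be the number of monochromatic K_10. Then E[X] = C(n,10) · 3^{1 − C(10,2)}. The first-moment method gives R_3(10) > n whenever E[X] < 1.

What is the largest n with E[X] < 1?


We need C(n, 10) · 3^{1 − 45} < 1, i.e. C(n, 10) < 3^{45 − 1} = 984770902183611232881.
Check values of n near the boundary:
  n = 570: C(570, 10) = 921524823451961408691; 921524823451961408691 < 984770902183611232881? YES
  n = 571: C(571, 10) = 937951290893172842001; 937951290893172842001 < 984770902183611232881? YES
  n = 572: C(572, 10) = 954640815642161682606; 954640815642161682606 < 984770902183611232881? YES
  n = 573: C(573, 10) = 971597135635805762226; 971597135635805762226 < 984770902183611232881? YES
  n = 574: C(574, 10) = 988824035203816502691; 988824035203816502691 < 984770902183611232881? NO
The largest n with C(n, 10) < 984770902183611232881 is n = 573 (where E[X] = 35985079097622435638/36472996377170786403 ≈ 0.9866225). Hence R_3(10) > 573, i.e. R_3(10) ≥ 574.

Largest n = 573; hence R_3(10) > 573.
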